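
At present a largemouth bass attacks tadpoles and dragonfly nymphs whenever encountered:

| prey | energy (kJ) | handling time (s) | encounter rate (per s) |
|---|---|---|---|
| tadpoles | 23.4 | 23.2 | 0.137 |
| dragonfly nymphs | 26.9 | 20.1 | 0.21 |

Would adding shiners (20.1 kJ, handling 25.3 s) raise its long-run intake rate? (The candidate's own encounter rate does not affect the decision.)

No

Current rate: (0.137×23.4 + 0.21×26.9)/(1 + 0.137×23.2 + 0.21×20.1) = 1.054 kJ/s.
Profitability of shiners: 20.1/25.3 = 0.7945 kJ/s.
Since 0.7945 < R, time spent handling shiners is better spent searching.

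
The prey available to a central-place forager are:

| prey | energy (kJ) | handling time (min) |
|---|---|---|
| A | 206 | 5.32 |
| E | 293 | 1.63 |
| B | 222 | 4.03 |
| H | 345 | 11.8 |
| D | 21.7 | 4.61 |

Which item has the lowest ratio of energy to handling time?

D

In descending order of E/h:
E: 293/1.63 = 180 kJ/min
B: 222/4.03 = 55.1 kJ/min
A: 206/5.32 = 38.7 kJ/min
H: 345/11.8 = 29.2 kJ/min
D: 21.7/4.61 = 4.71 kJ/min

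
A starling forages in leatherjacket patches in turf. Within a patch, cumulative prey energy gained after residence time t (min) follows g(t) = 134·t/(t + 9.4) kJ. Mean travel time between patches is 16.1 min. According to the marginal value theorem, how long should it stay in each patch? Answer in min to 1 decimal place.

By the marginal value theorem, leave when the instantaneous gain rate g'(t) equals the habitat-wide average g(t)/(T + t).
g'(t) = 134·9.4/(t + 9.4)². Setting 134·9.4/(t+9.4)² = 134t/[(t+9.4)(16.1+t)] gives 9.4(16.1+t) = t(t+9.4), so t² = 9.4×16.1 = 151.3.
t* = √151.3 = 12.3 min.

12.3 min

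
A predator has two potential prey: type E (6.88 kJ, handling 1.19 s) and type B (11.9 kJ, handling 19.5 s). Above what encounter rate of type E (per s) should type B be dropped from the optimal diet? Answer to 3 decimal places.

Drop type B once their profitability E₂/h₂ falls below the rate achievable on type E alone: E₂/h₂ = λE₁/(1 + λh₁).
Solve for λ: λE₁h₂ = E₂(1 + λh₁) → λ(E₁h₂ − E₂h₁) = E₂ → λ = E₂/(E₁h₂ − E₂h₁).
λ = 11.9/(6.88×19.5 − 11.9×1.19) = 11.9/120 = 0.09917 per s.

0.099 per s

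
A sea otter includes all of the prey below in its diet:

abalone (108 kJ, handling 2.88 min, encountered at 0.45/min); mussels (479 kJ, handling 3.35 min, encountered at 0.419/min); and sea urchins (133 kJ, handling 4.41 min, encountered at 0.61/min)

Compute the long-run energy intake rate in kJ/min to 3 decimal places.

51.713 kJ/min

R = Σλ_iE_i / (1 + Σλ_ih_i)
Numerator: 0.45×108 + 0.419×479 + 0.61×133 = 330.4
Denominator: 1 + 0.45×2.88 + 0.419×3.35 + 0.61×4.41 = 6.39
R = 330.4/6.39 = 51.71 kJ/min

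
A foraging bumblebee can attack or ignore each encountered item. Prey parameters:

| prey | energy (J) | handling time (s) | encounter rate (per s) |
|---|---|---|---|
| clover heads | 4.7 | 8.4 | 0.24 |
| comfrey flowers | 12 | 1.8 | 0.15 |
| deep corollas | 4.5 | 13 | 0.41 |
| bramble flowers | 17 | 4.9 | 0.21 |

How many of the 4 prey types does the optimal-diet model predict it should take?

2

E/h in descending order: comfrey flowers 6.67, bramble flowers 3.47, clover heads 0.56, deep corollas 0.346 J/s. The optimal diet is the largest prefix of this list for which every included type satisfies E_i/h_i > R on the types above it.
Rate on top 1: 1.417. bramble flowers: 3.47 > 1.417 → include.
Rate on top 2: 2.336. clover heads: 0.56 < 2.336 → exclude; stop.
Optimal diet: comfrey flowers, bramble flowers — 2 of 4 types.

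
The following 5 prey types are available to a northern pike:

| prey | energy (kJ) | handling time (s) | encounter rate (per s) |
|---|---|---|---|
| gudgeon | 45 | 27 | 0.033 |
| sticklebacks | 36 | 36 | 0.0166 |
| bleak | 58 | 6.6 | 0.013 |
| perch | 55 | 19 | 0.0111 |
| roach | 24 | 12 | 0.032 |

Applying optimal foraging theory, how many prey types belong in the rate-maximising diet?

Profitabilities (E/h, kJ/s): bleak 8.79, perch 2.89, roach 2, gudgeon 1.67, sticklebacks 1. Add prey in this order while the next type's profitability exceeds the intake rate on those already taken.
Rate on top 1: 0.6944. perch: 2.89 > 0.6944 → include.
Rate on top 2: 1.052. roach: 2 > 1.052 → include.
Rate on top 3: 1.269. gudgeon: 1.67 > 1.269 → include.
Rate on top 4: 1.407. sticklebacks: 1 < 1.407 → exclude; stop.
Optimal diet: bleak, perch, roach, gudgeon — 4 of 5 types.

4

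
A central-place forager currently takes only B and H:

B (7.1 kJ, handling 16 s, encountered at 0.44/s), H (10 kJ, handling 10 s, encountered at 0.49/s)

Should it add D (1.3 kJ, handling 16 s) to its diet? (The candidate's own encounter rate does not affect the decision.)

No

Current rate: (0.44×7.1 + 0.49×10)/(1 + 0.44×16 + 0.49×10) = 0.6201 kJ/s.
D: E/h = 1.3/16 = 0.08125 kJ/s.
0.08125 < 0.6201, so adding D would lower the average — exclude it.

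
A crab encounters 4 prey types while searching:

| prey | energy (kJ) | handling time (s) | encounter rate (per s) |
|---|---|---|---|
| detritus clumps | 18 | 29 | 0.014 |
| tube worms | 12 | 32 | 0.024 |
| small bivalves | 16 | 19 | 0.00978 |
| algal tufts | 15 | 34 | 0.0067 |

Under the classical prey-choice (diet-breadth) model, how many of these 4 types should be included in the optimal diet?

Rank by E/h (kJ/s): small bivalves 0.842, detritus clumps 0.621, algal tufts 0.441, tube worms 0.375. Include each in turn until the next type's E/h falls below the running intake rate.
Rate on top 1: 0.132. detritus clumps: 0.621 > 0.132 → include.
Rate on top 2: 0.2566. algal tufts: 0.441 > 0.2566 → include.
Rate on top 3: 0.2797. tube worms: 0.375 > 0.2797 → include.
Optimal diet: small bivalves, detritus clumps, algal tufts, tube worms — 4 of 4 types.

4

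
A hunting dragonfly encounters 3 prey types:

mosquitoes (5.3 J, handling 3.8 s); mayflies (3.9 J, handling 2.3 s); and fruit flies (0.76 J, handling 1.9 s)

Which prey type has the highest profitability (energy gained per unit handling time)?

mayflies

Profitability E/h (J/s): mosquitoes = 5.3/3.8 = 1.39, mayflies = 3.9/2.3 = 1.7, fruit flies = 0.76/1.9 = 0.4.
Ranked: mayflies > mosquitoes > fruit flies.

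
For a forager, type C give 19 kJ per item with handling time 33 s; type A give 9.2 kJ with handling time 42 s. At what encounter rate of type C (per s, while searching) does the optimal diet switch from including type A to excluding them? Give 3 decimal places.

0.019 per s

The zero-one rule: include type A iff E₂/h₂ > λE₁/(1+λh₁). Equality gives the switch point.
λE₁h₂ = E₂ + λE₂h₁ ⇒ λ = E₂/(E₁h₂ − E₂h₁) = 9.2/(798 − 303.6) = 0.01861 per s.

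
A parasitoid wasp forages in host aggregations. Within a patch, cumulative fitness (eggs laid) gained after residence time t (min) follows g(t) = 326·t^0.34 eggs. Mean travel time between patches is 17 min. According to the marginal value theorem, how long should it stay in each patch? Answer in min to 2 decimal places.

8.76 min

Optimal t* satisfies g'(t*) = g(t*)/(T + t*).
g'(t) = 0.34·326·t^-0.66. Setting 0.34·326·t^-0.66 = 326·t^0.34/(17+t) gives 0.34(17+t) = t, so 0.66·t = 0.34×17.
t* = 0.34×17/0.66 = 8.758 min.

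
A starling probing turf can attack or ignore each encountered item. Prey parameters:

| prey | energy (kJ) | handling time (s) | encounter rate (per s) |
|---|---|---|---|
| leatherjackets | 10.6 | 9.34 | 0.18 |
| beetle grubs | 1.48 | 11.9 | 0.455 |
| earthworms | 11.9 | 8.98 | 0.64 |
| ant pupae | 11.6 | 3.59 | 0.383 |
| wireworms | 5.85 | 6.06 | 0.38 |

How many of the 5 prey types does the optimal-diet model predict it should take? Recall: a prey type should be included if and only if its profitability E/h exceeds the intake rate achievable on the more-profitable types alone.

1

Rank by E/h (kJ/s): ant pupae 3.23, earthworms 1.33, leatherjackets 1.13, wireworms 0.965, beetle grubs 0.124. Include each in turn until the next type's E/h falls below the running intake rate.
Rate on top 1: 1.871. earthworms: 1.33 < 1.871 → exclude; stop.
Optimal diet: ant pupae — 1 of 5 types.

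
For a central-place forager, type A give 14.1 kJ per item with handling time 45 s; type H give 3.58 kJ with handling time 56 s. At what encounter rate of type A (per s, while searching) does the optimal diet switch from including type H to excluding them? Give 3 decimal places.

The zero-one rule: include type H iff E₂/h₂ > λE₁/(1+λh₁). Equality gives the switch point.
λE₁h₂ = E₂ + λE₂h₁ ⇒ λ = E₂/(E₁h₂ − E₂h₁) = 3.58/(789.6 − 161.1) = 0.005696 per s.

0.006 per s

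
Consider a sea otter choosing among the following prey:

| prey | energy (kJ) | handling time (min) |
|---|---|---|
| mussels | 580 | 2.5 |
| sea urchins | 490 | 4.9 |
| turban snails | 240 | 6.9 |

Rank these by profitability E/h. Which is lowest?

In descending order of E/h:
mussels: 580/2.5 = 232 kJ/min
sea urchins: 490/4.9 = 100 kJ/min
turban snails: 240/6.9 = 34.8 kJ/min

turban snails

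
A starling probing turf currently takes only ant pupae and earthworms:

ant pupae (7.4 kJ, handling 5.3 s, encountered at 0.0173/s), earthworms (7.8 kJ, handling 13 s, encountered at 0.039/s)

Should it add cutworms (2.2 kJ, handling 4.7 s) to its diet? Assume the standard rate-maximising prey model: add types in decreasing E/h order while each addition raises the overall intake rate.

On ant pupae and earthworms alone, R = ΣλE/(1+Σλh) = 0.4322/1.599 = 0.2704 kJ/s.
cutworms: E/h = 2.2/4.7 = 0.4681 kJ/s.
Since 0.4681 > R, including cutworms increases the long-run rate.

Yes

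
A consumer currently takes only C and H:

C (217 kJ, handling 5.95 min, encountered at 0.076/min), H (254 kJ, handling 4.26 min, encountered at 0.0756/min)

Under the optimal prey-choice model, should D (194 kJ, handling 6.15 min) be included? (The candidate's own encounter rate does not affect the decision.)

Yes

Current rate: (0.076×217 + 0.0756×254)/(1 + 0.076×5.95 + 0.0756×4.26) = 20.12 kJ/min.
Profitability of D: 194/6.15 = 31.54 kJ/min.
Since 31.54 > R, including D increases the long-run rate.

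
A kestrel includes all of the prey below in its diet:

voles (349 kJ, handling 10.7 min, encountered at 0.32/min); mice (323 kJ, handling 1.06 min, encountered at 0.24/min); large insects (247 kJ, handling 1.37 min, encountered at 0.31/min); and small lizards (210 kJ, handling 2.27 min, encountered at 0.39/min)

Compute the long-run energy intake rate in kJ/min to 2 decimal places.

58.06 kJ/min

R = Σλ_iE_i / (1 + Σλ_ih_i)
Numerator: 0.32×349 + 0.24×323 + 0.31×247 + 0.39×210 = 347.7
Denominator: 1 + 0.32×10.7 + 0.24×1.06 + 0.31×1.37 + 0.39×2.27 = 5.988
R = 347.7/5.988 = 58.06 kJ/min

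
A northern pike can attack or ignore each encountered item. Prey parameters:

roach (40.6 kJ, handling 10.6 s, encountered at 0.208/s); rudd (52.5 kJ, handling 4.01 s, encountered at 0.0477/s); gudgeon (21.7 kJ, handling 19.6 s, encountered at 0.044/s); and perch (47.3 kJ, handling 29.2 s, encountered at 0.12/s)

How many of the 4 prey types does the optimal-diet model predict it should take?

E/h in descending order: rudd 13.1, roach 3.83, perch 1.62, gudgeon 1.11 kJ/s. The optimal diet is the largest prefix of this list for which every included type satisfies E_i/h_i > R on the types above it.
Rate on top 1: 2.102. roach: 3.83 > 2.102 → include.
Rate on top 2: 3.224. perch: 1.62 < 3.224 → exclude; stop.
Optimal diet: rudd, roach — 2 of 4 types.

2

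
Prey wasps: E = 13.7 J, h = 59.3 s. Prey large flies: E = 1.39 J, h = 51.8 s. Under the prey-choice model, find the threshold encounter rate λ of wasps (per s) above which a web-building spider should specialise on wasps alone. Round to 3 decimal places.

At the threshold, the rate on wasps alone equals the profitability of large flies: λ·13.7/(1 + λ·59.3) = 1.39/51.8 = 0.02683.
Rearranging, λ(13.7 − 0.02683×59.3) = 0.02683, so λ = 0.02683/12.11 = 0.002216 per s.

0.002 per s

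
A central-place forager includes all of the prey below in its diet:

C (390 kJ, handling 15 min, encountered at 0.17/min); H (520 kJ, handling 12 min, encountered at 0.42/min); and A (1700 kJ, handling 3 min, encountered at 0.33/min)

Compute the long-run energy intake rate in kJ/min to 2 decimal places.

88.28 kJ/min

R = (0.17×390 + 0.42×520 + 0.33×1700) / (1 + 0.17×15 + 0.42×12 + 0.33×3) = 845.7/9.58 = 88.28 kJ/min.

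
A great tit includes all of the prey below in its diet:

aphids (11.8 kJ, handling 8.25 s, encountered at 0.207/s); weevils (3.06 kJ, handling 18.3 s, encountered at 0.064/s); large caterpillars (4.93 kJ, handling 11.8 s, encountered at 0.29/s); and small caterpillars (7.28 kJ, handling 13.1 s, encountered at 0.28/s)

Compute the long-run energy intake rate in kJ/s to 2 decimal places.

R = Σλ_iE_i / (1 + Σλ_ih_i)
Numerator: 0.207×11.8 + 0.064×3.06 + 0.29×4.93 + 0.28×7.28 = 6.107
Denominator: 1 + 0.207×8.25 + 0.064×18.3 + 0.29×11.8 + 0.28×13.1 = 10.97
R = 6.107/10.97 = 0.5567 kJ/s

0.56 kJ/s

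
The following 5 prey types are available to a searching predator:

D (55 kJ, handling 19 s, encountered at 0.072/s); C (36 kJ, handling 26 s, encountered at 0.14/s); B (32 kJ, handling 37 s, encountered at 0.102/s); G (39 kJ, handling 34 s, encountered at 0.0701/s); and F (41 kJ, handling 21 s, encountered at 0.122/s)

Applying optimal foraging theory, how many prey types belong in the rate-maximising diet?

Profitabilities (E/h, kJ/s): D 2.89, F 1.95, C 1.38, G 1.15, B 0.865. Add prey in this order while the next type's profitability exceeds the intake rate on those already taken.
Rate on top 1: 1.672. F: 1.95 > 1.672 → include.
Rate on top 2: 1.818. C: 1.38 < 1.818 → exclude; stop.
Optimal diet: D, F — 2 of 5 types.

2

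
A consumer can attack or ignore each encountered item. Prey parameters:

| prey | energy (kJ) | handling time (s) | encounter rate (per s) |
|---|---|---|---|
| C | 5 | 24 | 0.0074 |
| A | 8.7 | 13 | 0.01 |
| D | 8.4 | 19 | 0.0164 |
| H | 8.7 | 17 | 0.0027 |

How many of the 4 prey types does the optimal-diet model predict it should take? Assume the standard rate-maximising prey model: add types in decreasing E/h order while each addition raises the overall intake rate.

4

Profitabilities (E/h, kJ/s): A 0.669, H 0.512, D 0.442, C 0.208. Add prey in this order while the next type's profitability exceeds the intake rate on those already taken.
Rate on top 1: 0.07699. H: 0.512 > 0.07699 → include.
Rate on top 2: 0.09396. D: 0.442 > 0.09396 → include.
Rate on top 3: 0.1669. C: 0.208 > 0.1669 → include.
Optimal diet: A, H, D, C — 4 of 4 types.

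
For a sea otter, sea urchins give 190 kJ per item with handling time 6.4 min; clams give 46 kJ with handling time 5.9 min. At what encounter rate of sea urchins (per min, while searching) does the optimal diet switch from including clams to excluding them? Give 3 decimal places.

Drop clams once their profitability E₂/h₂ falls below the rate achievable on sea urchins alone: E₂/h₂ = λE₁/(1 + λh₁).
Solve for λ: λE₁h₂ = E₂(1 + λh₁) → λ(E₁h₂ − E₂h₁) = E₂ → λ = E₂/(E₁h₂ − E₂h₁).
λ = 46/(190×5.9 − 46×6.4) = 46/826.6 = 0.05565 per min.

0.056 per min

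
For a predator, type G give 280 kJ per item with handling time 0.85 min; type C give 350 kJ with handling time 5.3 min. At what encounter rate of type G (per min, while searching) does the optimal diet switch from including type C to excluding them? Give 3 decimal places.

The zero-one rule: include type C iff E₂/h₂ > λE₁/(1+λh₁). Equality gives the switch point.
λE₁h₂ = E₂ + λE₂h₁ ⇒ λ = E₂/(E₁h₂ − E₂h₁) = 350/(1484 − 297.5) = 0.295 per min.

0.295 per min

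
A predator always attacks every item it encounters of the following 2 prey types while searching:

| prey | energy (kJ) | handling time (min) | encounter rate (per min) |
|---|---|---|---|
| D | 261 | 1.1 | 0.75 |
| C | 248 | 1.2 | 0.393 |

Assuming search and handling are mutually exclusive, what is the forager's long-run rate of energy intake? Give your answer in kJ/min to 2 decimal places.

127.67 kJ/min

Energy encountered per unit search time: 0.75×261 + 0.393×248 = 293.2 kJ/min.
Handling time per unit search time: 0.75×1.1 + 0.393×1.2 = 1.297.
Rate = 293.2/(1 + 1.297) = 127.7 kJ/min.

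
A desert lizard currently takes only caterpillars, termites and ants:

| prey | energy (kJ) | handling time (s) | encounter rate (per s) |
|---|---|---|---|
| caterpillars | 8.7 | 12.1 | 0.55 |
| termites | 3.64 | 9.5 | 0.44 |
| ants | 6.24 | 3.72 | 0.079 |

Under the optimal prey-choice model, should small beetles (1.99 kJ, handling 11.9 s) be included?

No

On caterpillars, termites and ants alone, R = ΣλE/(1+Σλh) = 6.88/12.13 = 0.5672 kJ/s.
Profitability of small beetles: 1.99/11.9 = 0.1672 kJ/s.
0.1672 < 0.5672, so adding small beetles would lower the average — exclude it.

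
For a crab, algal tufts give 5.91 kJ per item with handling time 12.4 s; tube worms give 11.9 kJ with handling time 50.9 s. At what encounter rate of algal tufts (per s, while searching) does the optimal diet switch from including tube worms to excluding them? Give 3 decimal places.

The zero-one rule: include tube worms iff E₂/h₂ > λE₁/(1+λh₁). Equality gives the switch point.
λE₁h₂ = E₂ + λE₂h₁ ⇒ λ = E₂/(E₁h₂ − E₂h₁) = 11.9/(300.8 − 147.6) = 0.07765 per s.

0.078 per s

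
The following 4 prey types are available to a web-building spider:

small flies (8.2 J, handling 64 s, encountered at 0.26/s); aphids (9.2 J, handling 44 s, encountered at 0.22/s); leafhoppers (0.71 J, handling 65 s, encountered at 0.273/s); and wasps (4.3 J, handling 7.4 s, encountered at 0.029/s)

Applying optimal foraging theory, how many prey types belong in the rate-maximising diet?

Rank by E/h (J/s): wasps 0.581, aphids 0.209, small flies 0.128, leafhoppers 0.0109. Include each in turn until the next type's E/h falls below the running intake rate.
Rate on top 1: 0.1027. aphids: 0.209 > 0.1027 → include.
Rate on top 2: 0.1972. small flies: 0.128 < 0.1972 → exclude; stop.
Optimal diet: wasps, aphids — 2 of 4 types.

2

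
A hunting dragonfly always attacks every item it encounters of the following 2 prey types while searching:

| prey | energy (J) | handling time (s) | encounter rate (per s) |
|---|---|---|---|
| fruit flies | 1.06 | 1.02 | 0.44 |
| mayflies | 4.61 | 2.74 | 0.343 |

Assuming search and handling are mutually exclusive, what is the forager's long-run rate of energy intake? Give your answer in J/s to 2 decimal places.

R = (0.44×1.06 + 0.343×4.61) / (1 + 0.44×1.02 + 0.343×2.74) = 2.048/2.389 = 0.8572 J/s.

0.86 J/s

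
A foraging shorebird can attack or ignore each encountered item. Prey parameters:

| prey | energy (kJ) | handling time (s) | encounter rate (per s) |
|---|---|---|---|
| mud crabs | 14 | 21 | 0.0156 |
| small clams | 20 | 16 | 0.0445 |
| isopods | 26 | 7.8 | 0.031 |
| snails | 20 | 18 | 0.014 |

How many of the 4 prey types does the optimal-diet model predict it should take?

3

E/h in descending order: isopods 3.33, small clams 1.25, snails 1.11, mud crabs 0.667 kJ/s. The optimal diet is the largest prefix of this list for which every included type satisfies E_i/h_i > R on the types above it.
Rate on top 1: 0.6491. small clams: 1.25 > 0.6491 → include.
Rate on top 2: 0.8681. snails: 1.11 > 0.8681 → include.
Rate on top 3: 0.8958. mud crabs: 0.667 < 0.8958 → exclude; stop.
Optimal diet: isopods, small clams, snails — 3 of 4 types.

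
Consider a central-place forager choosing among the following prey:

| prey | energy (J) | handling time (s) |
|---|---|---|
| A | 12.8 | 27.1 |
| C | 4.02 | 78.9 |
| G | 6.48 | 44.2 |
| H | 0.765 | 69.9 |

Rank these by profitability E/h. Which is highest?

Profitability E/h (J/s): A = 12.8/27.1 = 0.472, C = 4.02/78.9 = 0.051, G = 6.48/44.2 = 0.147, H = 0.765/69.9 = 0.0109.
Ranked: A > G > C > H.

A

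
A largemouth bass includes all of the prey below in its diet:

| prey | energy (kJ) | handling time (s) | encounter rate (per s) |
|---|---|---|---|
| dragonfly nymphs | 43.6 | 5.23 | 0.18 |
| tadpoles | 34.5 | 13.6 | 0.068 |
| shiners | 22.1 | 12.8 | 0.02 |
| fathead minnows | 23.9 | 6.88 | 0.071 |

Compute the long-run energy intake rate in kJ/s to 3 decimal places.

3.416 kJ/s

Energy encountered per unit search time: 0.18×43.6 + 0.068×34.5 + 0.02×22.1 + 0.071×23.9 = 12.33 kJ/s.
Handling time per unit search time: 0.18×5.23 + 0.068×13.6 + 0.02×12.8 + 0.071×6.88 = 2.611.
Rate = 12.33/(1 + 2.611) = 3.416 kJ/s.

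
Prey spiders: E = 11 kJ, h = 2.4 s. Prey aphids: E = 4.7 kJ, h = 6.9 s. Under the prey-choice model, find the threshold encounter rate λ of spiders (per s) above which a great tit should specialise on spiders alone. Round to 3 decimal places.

At the threshold, the rate on spiders alone equals the profitability of aphids: λ·11/(1 + λ·2.4) = 4.7/6.9 = 0.6812.
Rearranging, λ(11 − 0.6812×2.4) = 0.6812, so λ = 0.6812/9.365 = 0.07273 per s.

0.073 per s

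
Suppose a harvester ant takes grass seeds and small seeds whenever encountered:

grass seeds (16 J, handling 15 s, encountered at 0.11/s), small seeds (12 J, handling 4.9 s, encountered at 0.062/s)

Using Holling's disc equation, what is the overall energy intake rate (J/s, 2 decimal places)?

R = (0.11×16 + 0.062×12) / (1 + 0.11×15 + 0.062×4.9) = 2.504/2.954 = 0.8477 J/s.

0.85 J/s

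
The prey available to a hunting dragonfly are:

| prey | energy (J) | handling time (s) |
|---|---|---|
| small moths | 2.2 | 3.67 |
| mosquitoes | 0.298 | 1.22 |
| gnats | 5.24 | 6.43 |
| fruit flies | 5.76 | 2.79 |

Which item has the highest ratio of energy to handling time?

Profitability E/h (J/s): small moths = 2.2/3.67 = 0.599, mosquitoes = 0.298/1.22 = 0.244, gnats = 5.24/6.43 = 0.815, fruit flies = 5.76/2.79 = 2.06.
Ranked: fruit flies > gnats > small moths > mosquitoes.

fruit flies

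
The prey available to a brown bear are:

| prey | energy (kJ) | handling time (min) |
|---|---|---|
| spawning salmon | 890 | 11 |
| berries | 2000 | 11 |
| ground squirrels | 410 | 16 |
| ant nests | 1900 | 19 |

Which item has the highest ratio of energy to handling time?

In descending order of E/h:
berries: 2000/11 = 182 kJ/min
ant nests: 1900/19 = 100 kJ/min
spawning salmon: 890/11 = 80.9 kJ/min
ground squirrels: 410/16 = 25.6 kJ/min

berries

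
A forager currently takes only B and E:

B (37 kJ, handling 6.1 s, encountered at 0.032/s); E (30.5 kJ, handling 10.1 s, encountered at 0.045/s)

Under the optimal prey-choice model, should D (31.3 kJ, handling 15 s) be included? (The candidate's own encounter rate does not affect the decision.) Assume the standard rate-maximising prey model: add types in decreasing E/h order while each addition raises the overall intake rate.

On B and E alone, R = ΣλE/(1+Σλh) = 2.556/1.65 = 1.55 kJ/s.
D: E/h = 31.3/15 = 2.087 kJ/s.
Since 2.087 > R, including D increases the long-run rate.

Yes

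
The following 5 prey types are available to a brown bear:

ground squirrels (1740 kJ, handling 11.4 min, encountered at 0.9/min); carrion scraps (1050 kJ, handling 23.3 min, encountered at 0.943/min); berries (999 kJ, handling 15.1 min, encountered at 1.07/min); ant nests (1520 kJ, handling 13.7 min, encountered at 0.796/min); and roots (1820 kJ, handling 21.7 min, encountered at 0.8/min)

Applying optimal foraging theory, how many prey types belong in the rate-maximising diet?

E/h in descending order: ground squirrels 153, ant nests 111, roots 83.9, berries 66.2, carrion scraps 45.1 kJ/min. The optimal diet is the largest prefix of this list for which every included type satisfies E_i/h_i > R on the types above it.
Rate on top 1: 139.1. ant nests: 111 < 139.1 → exclude; stop.
Optimal diet: ground squirrels — 1 of 5 types.

1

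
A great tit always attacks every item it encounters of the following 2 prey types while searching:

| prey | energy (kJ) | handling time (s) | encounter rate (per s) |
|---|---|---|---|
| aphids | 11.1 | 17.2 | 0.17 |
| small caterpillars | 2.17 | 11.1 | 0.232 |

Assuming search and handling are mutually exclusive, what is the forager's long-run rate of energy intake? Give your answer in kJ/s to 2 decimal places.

R = Σλ_iE_i / (1 + Σλ_ih_i)
Numerator: 0.17×11.1 + 0.232×2.17 = 2.39
Denominator: 1 + 0.17×17.2 + 0.232×11.1 = 6.499
R = 2.39/6.499 = 0.3678 kJ/s

0.37 kJ/s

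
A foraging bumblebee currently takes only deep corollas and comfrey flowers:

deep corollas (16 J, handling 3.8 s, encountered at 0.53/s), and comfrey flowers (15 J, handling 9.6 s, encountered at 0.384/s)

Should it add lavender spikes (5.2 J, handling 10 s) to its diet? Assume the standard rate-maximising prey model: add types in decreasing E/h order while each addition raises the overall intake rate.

No

Current rate: (0.53×16 + 0.384×15)/(1 + 0.53×3.8 + 0.384×9.6) = 2.125 J/s.
lavender spikes: E/h = 5.2/10 = 0.52 J/s.
Since 0.52 < R, time spent handling lavender spikes is better spent searching.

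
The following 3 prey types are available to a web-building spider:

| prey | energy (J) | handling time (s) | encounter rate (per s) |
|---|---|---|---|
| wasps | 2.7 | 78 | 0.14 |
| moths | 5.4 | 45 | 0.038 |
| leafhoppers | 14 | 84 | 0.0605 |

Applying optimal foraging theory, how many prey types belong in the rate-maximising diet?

E/h in descending order: leafhoppers 0.167, moths 0.12, wasps 0.0346 J/s. The optimal diet is the largest prefix of this list for which every included type satisfies E_i/h_i > R on the types above it.
Rate on top 1: 0.1393. moths: 0.12 < 0.1393 → exclude; stop.
Optimal diet: leafhoppers — 1 of 3 types.

1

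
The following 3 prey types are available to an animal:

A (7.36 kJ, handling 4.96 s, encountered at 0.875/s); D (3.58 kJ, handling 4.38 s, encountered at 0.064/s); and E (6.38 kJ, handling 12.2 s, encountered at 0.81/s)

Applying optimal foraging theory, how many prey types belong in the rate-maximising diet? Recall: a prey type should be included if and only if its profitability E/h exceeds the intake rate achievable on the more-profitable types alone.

1

Rank by E/h (kJ/s): A 1.48, D 0.817, E 0.523. Include each in turn until the next type's E/h falls below the running intake rate.
Rate on top 1: 1.206. D: 0.817 < 1.206 → exclude; stop.
Optimal diet: A — 1 of 3 types.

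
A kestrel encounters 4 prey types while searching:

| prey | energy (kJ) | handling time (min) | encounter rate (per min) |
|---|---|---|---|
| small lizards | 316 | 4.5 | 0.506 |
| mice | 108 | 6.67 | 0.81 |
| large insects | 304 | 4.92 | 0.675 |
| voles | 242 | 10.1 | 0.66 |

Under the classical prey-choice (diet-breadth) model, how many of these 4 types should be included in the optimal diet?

E/h in descending order: small lizards 70.2, large insects 61.8, voles 24, mice 16.2 kJ/min. The optimal diet is the largest prefix of this list for which every included type satisfies E_i/h_i > R on the types above it.
Rate on top 1: 48.79. large insects: 61.8 > 48.79 → include.
Rate on top 2: 55.33. voles: 24 < 55.33 → exclude; stop.
Optimal diet: small lizards, large insects — 2 of 4 types.

2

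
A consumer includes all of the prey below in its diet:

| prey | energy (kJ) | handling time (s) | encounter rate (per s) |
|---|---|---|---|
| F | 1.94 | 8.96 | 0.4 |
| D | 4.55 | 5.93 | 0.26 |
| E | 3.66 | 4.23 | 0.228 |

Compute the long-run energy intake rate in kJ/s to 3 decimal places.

Energy encountered per unit search time: 0.4×1.94 + 0.26×4.55 + 0.228×3.66 = 2.793 kJ/s.
Handling time per unit search time: 0.4×8.96 + 0.26×5.93 + 0.228×4.23 = 6.09.
Rate = 2.793/(1 + 6.09) = 0.394 kJ/s.

0.394 kJ/s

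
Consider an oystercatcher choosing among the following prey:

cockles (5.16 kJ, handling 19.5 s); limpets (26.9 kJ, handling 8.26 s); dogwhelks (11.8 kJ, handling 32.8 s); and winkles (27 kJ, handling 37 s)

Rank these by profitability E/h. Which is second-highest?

winkles

In descending order of E/h:
limpets: 26.9/8.26 = 3.26 kJ/s
winkles: 27/37 = 0.73 kJ/s
dogwhelks: 11.8/32.8 = 0.36 kJ/s
cockles: 5.16/19.5 = 0.265 kJ/s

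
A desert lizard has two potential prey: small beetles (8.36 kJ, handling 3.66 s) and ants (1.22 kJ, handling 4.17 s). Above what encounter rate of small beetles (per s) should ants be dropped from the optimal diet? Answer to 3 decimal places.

Drop ants once their profitability E₂/h₂ falls below the rate achievable on small beetles alone: E₂/h₂ = λE₁/(1 + λh₁).
Solve for λ: λE₁h₂ = E₂(1 + λh₁) → λ(E₁h₂ − E₂h₁) = E₂ → λ = E₂/(E₁h₂ − E₂h₁).
λ = 1.22/(8.36×4.17 − 1.22×3.66) = 1.22/30.4 = 0.04014 per s.

0.040 per s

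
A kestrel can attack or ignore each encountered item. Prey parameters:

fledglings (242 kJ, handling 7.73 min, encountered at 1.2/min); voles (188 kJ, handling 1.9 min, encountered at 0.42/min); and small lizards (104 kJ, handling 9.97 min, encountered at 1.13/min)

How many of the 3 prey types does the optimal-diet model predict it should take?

Profitabilities (E/h, kJ/min): voles 98.9, fledglings 31.3, small lizards 10.4. Add prey in this order while the next type's profitability exceeds the intake rate on those already taken.
Rate on top 1: 43.92. fledglings: 31.3 < 43.92 → exclude; stop.
Optimal diet: voles — 1 of 3 types.

1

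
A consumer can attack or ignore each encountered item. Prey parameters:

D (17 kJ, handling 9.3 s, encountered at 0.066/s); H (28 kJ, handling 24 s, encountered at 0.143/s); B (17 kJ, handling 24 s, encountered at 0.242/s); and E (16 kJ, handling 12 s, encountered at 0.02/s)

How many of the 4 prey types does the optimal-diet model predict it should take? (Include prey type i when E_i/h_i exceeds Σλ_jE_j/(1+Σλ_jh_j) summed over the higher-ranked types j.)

3

Rank by E/h (kJ/s): D 1.83, E 1.33, H 1.17, B 0.708. Include each in turn until the next type's E/h falls below the running intake rate.
Rate on top 1: 0.6953. E: 1.33 > 0.6953 → include.
Rate on top 2: 0.7779. H: 1.17 > 0.7779 → include.
Rate on top 3: 1.03. B: 0.708 < 1.03 → exclude; stop.
Optimal diet: D, E, H — 3 of 4 types.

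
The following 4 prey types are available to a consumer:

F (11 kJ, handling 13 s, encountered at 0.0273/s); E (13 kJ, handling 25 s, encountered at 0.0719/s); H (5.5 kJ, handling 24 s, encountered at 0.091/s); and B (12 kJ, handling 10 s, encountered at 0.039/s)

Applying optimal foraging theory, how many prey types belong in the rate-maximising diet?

Profitabilities (E/h, kJ/s): B 1.2, F 0.846, E 0.52, H 0.229. Add prey in this order while the next type's profitability exceeds the intake rate on those already taken.
Rate on top 1: 0.3367. F: 0.846 > 0.3367 → include.
Rate on top 2: 0.4403. E: 0.52 > 0.4403 → include.
Rate on top 3: 0.4807. H: 0.229 < 0.4807 → exclude; stop.
Optimal diet: B, F, E — 3 of 4 types.

3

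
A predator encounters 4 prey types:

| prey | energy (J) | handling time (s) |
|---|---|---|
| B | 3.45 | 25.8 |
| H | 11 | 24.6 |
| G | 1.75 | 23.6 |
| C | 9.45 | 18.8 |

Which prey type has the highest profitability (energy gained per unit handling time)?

C

Profitability E/h (J/s): B = 3.45/25.8 = 0.134, H = 11/24.6 = 0.447, G = 1.75/23.6 = 0.0742, C = 9.45/18.8 = 0.503.
Ranked: C > H > B > G.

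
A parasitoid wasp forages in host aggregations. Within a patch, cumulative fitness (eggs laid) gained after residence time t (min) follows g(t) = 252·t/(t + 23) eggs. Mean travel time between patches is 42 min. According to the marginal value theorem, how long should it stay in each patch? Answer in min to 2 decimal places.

31.08 min

Maximise g(t)/(T+t): set derivative to zero → g'(t)(T+t) = g(t).
g'(t) = 252·23/(t + 23)². Setting 252·23/(t+23)² = 252t/[(t+23)(42+t)] gives 23(42+t) = t(t+23), so t² = 23×42 = 966.
t* = √966 = 31.08 min.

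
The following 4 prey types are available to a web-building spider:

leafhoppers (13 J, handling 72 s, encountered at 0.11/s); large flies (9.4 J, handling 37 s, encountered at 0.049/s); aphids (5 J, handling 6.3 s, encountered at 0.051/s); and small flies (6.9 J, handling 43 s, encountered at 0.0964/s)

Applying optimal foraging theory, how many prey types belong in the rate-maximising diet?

2

Rank by E/h (J/s): aphids 0.794, large flies 0.254, leafhoppers 0.181, small flies 0.16. Include each in turn until the next type's E/h falls below the running intake rate.
Rate on top 1: 0.193. large flies: 0.254 > 0.193 → include.
Rate on top 2: 0.2283. leafhoppers: 0.181 < 0.2283 → exclude; stop.
Optimal diet: aphids, large flies — 2 of 4 types.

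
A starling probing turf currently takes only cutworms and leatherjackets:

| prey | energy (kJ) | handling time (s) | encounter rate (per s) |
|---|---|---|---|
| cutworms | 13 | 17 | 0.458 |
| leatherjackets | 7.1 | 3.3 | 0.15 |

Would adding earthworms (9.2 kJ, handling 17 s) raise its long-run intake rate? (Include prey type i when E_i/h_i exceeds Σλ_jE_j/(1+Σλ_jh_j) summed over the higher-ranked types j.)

No

Current rate: (0.458×13 + 0.15×7.1)/(1 + 0.458×17 + 0.15×3.3) = 0.7563 kJ/s.
Profitability of earthworms: 9.2/17 = 0.5412 kJ/s.
0.5412 < 0.7563, so adding earthworms would lower the average — exclude it.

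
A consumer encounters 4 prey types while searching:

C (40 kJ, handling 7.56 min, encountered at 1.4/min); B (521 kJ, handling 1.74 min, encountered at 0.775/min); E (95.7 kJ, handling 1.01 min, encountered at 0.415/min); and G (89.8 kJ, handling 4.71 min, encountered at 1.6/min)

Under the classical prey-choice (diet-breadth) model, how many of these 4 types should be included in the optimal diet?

1

E/h in descending order: B 299, E 94.8, G 19.1, C 5.29 kJ/min. The optimal diet is the largest prefix of this list for which every included type satisfies E_i/h_i > R on the types above it.
Rate on top 1: 171.9. E: 94.8 < 171.9 → exclude; stop.
Optimal diet: B — 1 of 4 types.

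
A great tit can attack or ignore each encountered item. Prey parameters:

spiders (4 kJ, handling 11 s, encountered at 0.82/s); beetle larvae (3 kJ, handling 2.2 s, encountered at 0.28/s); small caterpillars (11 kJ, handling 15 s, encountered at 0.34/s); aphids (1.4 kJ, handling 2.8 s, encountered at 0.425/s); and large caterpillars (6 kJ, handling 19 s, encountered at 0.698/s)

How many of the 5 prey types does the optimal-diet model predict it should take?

2

Profitabilities (E/h, kJ/s): beetle larvae 1.36, small caterpillars 0.733, aphids 0.5, spiders 0.364, large caterpillars 0.316. Add prey in this order while the next type's profitability exceeds the intake rate on those already taken.
Rate on top 1: 0.5198. small caterpillars: 0.733 > 0.5198 → include.
Rate on top 2: 0.682. aphids: 0.5 < 0.682 → exclude; stop.
Optimal diet: beetle larvae, small caterpillars — 2 of 5 types.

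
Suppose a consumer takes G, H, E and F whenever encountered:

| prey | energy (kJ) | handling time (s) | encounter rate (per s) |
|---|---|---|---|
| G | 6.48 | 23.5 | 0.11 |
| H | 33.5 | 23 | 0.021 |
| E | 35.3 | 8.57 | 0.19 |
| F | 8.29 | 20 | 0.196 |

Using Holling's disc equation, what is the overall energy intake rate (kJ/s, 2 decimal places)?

1.01 kJ/s

R = Σλ_iE_i / (1 + Σλ_ih_i)
Numerator: 0.11×6.48 + 0.021×33.5 + 0.19×35.3 + 0.196×8.29 = 9.748
Denominator: 1 + 0.11×23.5 + 0.021×23 + 0.19×8.57 + 0.196×20 = 9.616
R = 9.748/9.616 = 1.014 kJ/s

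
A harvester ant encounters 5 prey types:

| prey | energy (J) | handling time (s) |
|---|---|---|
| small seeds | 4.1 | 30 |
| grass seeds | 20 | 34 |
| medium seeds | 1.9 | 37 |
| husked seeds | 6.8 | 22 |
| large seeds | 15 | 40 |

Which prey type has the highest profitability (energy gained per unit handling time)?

grass seeds

Profitability E/h (J/s): small seeds = 4.1/30 = 0.137, grass seeds = 20/34 = 0.588, medium seeds = 1.9/37 = 0.0514, husked seeds = 6.8/22 = 0.309, large seeds = 15/40 = 0.375.
Ranked: grass seeds > large seeds > husked seeds > small seeds > medium seeds.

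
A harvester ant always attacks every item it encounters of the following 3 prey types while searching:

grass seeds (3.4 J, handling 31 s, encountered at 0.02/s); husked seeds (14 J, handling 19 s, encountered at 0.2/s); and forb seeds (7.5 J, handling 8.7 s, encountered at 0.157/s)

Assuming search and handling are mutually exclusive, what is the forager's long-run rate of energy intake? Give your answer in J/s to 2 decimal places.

0.60 J/s

R = (0.02×3.4 + 0.2×14 + 0.157×7.5) / (1 + 0.02×31 + 0.2×19 + 0.157×8.7) = 4.046/6.786 = 0.5962 J/s.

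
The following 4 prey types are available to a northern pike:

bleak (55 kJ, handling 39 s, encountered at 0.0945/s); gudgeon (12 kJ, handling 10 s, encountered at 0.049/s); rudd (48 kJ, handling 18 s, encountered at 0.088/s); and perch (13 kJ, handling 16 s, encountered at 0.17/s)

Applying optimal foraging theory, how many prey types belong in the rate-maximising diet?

E/h in descending order: rudd 2.67, bleak 1.41, gudgeon 1.2, perch 0.812 kJ/s. The optimal diet is the largest prefix of this list for which every included type satisfies E_i/h_i > R on the types above it.
Rate on top 1: 1.635. bleak: 1.41 < 1.635 → exclude; stop.
Optimal diet: rudd — 1 of 4 types.

1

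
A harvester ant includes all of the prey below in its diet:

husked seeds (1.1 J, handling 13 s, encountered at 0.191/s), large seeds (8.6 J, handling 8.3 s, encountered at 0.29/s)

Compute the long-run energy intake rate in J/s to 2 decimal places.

Energy encountered per unit search time: 0.191×1.1 + 0.29×8.6 = 2.704 J/s.
Handling time per unit search time: 0.191×13 + 0.29×8.3 = 4.89.
Rate = 2.704/(1 + 4.89) = 0.4591 J/s.

0.46 J/s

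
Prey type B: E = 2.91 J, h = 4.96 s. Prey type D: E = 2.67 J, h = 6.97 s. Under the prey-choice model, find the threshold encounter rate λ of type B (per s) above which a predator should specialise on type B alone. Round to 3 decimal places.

0.379 per s

At the threshold, the rate on type B alone equals the profitability of type D: λ·2.91/(1 + λ·4.96) = 2.67/6.97 = 0.3831.
Rearranging, λ(2.91 − 0.3831×4.96) = 0.3831, so λ = 0.3831/1.01 = 0.3793 per s.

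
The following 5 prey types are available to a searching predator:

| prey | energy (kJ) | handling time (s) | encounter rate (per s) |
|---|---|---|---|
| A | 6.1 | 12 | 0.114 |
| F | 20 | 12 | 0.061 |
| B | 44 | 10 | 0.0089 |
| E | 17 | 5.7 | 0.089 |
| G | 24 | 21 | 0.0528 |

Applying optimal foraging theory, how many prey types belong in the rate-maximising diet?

3

E/h in descending order: B 4.4, E 2.98, F 1.67, G 1.14, A 0.508 kJ/s. The optimal diet is the largest prefix of this list for which every included type satisfies E_i/h_i > R on the types above it.
Rate on top 1: 0.3596. E: 2.98 > 0.3596 → include.
Rate on top 2: 1.193. F: 1.67 > 1.193 → include.
Rate on top 3: 1.342. G: 1.14 < 1.342 → exclude; stop.
Optimal diet: B, E, F — 3 of 5 types.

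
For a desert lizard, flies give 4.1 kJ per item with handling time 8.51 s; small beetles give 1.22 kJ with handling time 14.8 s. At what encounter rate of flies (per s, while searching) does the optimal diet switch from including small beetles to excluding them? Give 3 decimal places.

0.024 per s

The zero-one rule: include small beetles iff E₂/h₂ > λE₁/(1+λh₁). Equality gives the switch point.
λE₁h₂ = E₂ + λE₂h₁ ⇒ λ = E₂/(E₁h₂ − E₂h₁) = 1.22/(60.68 − 10.38) = 0.02426 per s.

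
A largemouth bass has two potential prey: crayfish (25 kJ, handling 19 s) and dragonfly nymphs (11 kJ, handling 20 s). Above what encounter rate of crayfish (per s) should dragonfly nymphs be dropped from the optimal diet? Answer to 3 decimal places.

Drop dragonfly nymphs once their profitability E₂/h₂ falls below the rate achievable on crayfish alone: E₂/h₂ = λE₁/(1 + λh₁).
Solve for λ: λE₁h₂ = E₂(1 + λh₁) → λ(E₁h₂ − E₂h₁) = E₂ → λ = E₂/(E₁h₂ − E₂h₁).
λ = 11/(25×20 − 11×19) = 11/291 = 0.0378 per s.

0.038 per s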